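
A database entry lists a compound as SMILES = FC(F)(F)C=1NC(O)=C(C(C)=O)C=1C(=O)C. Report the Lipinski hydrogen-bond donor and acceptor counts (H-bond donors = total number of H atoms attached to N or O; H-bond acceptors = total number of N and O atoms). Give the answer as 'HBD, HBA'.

Donors: find every N or O and count the H atoms it carries.
  atom 6 (N): bond orders sum to 2 → 1 H
  atom 8 (O): bond orders sum to 1 → 1 H
  atom 12 (O): bond orders sum to 2 → 0 H
  atom 15 (O): bond orders sum to 2 → 0 H
Lipinski HBD = 2.
Acceptors: N atoms = 1, O atoms = 3 → HBA = 4.

2, 4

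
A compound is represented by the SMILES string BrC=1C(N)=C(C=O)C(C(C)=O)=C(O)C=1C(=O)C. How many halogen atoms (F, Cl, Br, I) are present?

Halogen atoms appear at heavy-atom position 1 (1×Br).
Other groups present: 1 aldehyde, 1 hydroxyl, 2 ketone, 1 primary amine.
Halogen count: 1.

1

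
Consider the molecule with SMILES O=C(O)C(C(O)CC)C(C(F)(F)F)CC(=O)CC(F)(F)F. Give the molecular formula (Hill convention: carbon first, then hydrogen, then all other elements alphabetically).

Walk through each heavy atom and fill implicit hydrogens from standard valence (C 4, N 3, O 2, S 2, halogen 1):
  atom 1: O, bond orders sum to 2 (valence 2) → 0 H
  atom 2: C, bond orders sum to 4 (valence 4) → 0 H
  atom 3: O, bond orders sum to 1 (valence 2) → 1 H
  atom 4: C, bond orders sum to 3 (valence 4) → 1 H
  atom 5: C, bond orders sum to 3 (valence 4) → 1 H
  atom 6: O, bond orders sum to 1 (valence 2) → 1 H
  atom 7: C, bond orders sum to 2 (valence 4) → 2 H
  atom 8: C, bond orders sum to 1 (valence 4) → 3 H
  atom 9: C, bond orders sum to 3 (valence 4) → 1 H
  atom 10: C, bond orders sum to 4 (valence 4) → 0 H
  atom 11: F (halogen, monovalent) → 0 H
  atom 12: F (halogen, monovalent) → 0 H
  atom 13: F (halogen, monovalent) → 0 H
  atom 14: C, bond orders sum to 2 (valence 4) → 2 H
  atom 15: C, bond orders sum to 4 (valence 4) → 0 H
  atom 16: O, bond orders sum to 2 (valence 2) → 0 H
  atom 17: C, bond orders sum to 2 (valence 4) → 2 H
  atom 18: C, bond orders sum to 4 (valence 4) → 0 H
  atom 19: F (halogen, monovalent) → 0 H
  atom 20: F (halogen, monovalent) → 0 H
  atom 21: F (halogen, monovalent) → 0 H
Totals → C:11, H:14, F:6, O:4.
In Hill order: C11H14F6O4.

C11H14F6O4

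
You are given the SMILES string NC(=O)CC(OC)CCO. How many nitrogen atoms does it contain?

Scan the SMILES for N atoms (remember two-letter symbols like Cl and Br are single atoms).
Nitrogen count: 1.

1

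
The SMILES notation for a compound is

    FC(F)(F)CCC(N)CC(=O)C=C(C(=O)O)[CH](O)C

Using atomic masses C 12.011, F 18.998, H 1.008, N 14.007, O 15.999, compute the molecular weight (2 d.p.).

First, the molecular formula is C11H16F3NO4 (counting implicit H from valence).
  C: 11 × 12.011 = 132.121
  F: 3 × 18.998 = 56.994
  H: 16 × 1.008 = 16.128
  N: 1 × 14.007 = 14.007
  O: 4 × 15.999 = 63.996
Sum: 11×12.011 + 3×18.998 + 16×1.008 + 1×14.007 + 4×15.999 = 283.246 → 283.25 g/mol.

283.25 g/mol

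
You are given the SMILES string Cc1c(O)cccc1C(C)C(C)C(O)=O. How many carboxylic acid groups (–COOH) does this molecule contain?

The carboxylic acid motif appears at heavy-atom position 13 in the SMILES.
Other groups present: 1 hydroxyl.
Carboxylic acid count: 1.

1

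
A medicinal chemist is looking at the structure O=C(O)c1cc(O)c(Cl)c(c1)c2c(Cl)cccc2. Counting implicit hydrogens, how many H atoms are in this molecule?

Walk through each heavy atom and fill implicit hydrogens from standard valence (C 4, N 3, O 2, S 2, halogen 1); for lowercase aromatic atoms, an aromatic c carries 1 H when it has two neighbours and 0 H with three, and aromatic n carries 0 H:
  atom 1: O, bond orders sum to 2 (valence 2) → 0 H
  atom 2: C, bond orders sum to 4 (valence 4) → 0 H
  atom 3: O, bond orders sum to 1 (valence 2) → 1 H
  atom 4: aromatic c, 3 neighbours → 0 H
  atom 5: aromatic c, 2 neighbours → 1 H
  atom 6: aromatic c, 3 neighbours → 0 H
  atom 7: O, bond orders sum to 1 (valence 2) → 1 H
  atom 8: aromatic c, 3 neighbours → 0 H
  atom 9: Cl (halogen, monovalent) → 0 H
  atom 10: aromatic c, 3 neighbours → 0 H
  atom 11: aromatic c, 2 neighbours → 1 H
  atom 12: aromatic c, 3 neighbours → 0 H
  atom 13: aromatic c, 3 neighbours → 0 H
  atom 14: Cl (halogen, monovalent) → 0 H
  atom 15: aromatic c, 2 neighbours → 1 H
  atom 16: aromatic c, 2 neighbours → 1 H
  atom 17: aromatic c, 2 neighbours → 1 H
  atom 18: aromatic c, 2 neighbours → 1 H
Total hydrogens: 8.

8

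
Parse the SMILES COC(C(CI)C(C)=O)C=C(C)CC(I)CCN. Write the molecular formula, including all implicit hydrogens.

Walk through each heavy atom and fill implicit hydrogens from standard valence (C 4, N 3, O 2, S 2, halogen 1):
  atom 1: C, bond orders sum to 1 (valence 4) → 3 H
  atom 2: O, bond orders sum to 2 (valence 2) → 0 H
  atom 3: C, bond orders sum to 3 (valence 4) → 1 H
  atom 4: C, bond orders sum to 3 (valence 4) → 1 H
  atom 5: C, bond orders sum to 2 (valence 4) → 2 H
  atom 6: I (halogen, monovalent) → 0 H
  atom 7: C, bond orders sum to 4 (valence 4) → 0 H
  atom 8: C, bond orders sum to 1 (valence 4) → 3 H
  atom 9: O, bond orders sum to 2 (valence 2) → 0 H
  atom 10: C, bond orders sum to 3 (valence 4) → 1 H
  atom 11: C, bond orders sum to 4 (valence 4) → 0 H
  atom 12: C, bond orders sum to 1 (valence 4) → 3 H
  atom 13: C, bond orders sum to 2 (valence 4) → 2 H
  atom 14: C, bond orders sum to 3 (valence 4) → 1 H
  atom 15: I (halogen, monovalent) → 0 H
  atom 16: C, bond orders sum to 2 (valence 4) → 2 H
  atom 17: C, bond orders sum to 2 (valence 4) → 2 H
  atom 18: N, bond orders sum to 1 (valence 3) → 2 H
Totals → C:13, H:23, I:2, N:1, O:2.
In Hill order: C13H23I2NO2.

C13H23I2NO2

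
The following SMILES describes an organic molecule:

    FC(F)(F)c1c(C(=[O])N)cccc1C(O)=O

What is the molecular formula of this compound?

C9H6F3NO3

Walk through each heavy atom and fill implicit hydrogens from standard valence (C 4, N 3, O 2, S 2, halogen 1); for lowercase aromatic atoms, an aromatic c carries 1 H when it has two neighbours and 0 H with three, and aromatic n carries 0 H:
  atom 1: F (halogen, monovalent) → 0 H
  atom 2: C, bond orders sum to 4 (valence 4) → 0 H
  atom 3: F (halogen, monovalent) → 0 H
  atom 4: F (halogen, monovalent) → 0 H
  atom 5: aromatic c, 3 neighbours → 0 H
  atom 6: aromatic c, 3 neighbours → 0 H
  atom 7: C, bond orders sum to 4 (valence 4) → 0 H
  atom 8: O with explicit H count 0
  atom 9: N, bond orders sum to 1 (valence 3) → 2 H
  atom 10: aromatic c, 2 neighbours → 1 H
  atom 11: aromatic c, 2 neighbours → 1 H
  atom 12: aromatic c, 2 neighbours → 1 H
  atom 13: aromatic c, 3 neighbours → 0 H
  atom 14: C, bond orders sum to 4 (valence 4) → 0 H
  atom 15: O, bond orders sum to 1 (valence 2) → 1 H
  atom 16: O, bond orders sum to 2 (valence 2) → 0 H
Totals → C:9, H:6, F:3, N:1, O:3.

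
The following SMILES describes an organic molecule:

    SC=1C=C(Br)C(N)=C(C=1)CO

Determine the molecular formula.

Walk through each heavy atom and fill implicit hydrogens from standard valence (C 4, N 3, O 2, S 2, halogen 1):
  atom 1: S, bond orders sum to 1 (valence 2) → 1 H
  atom 2: C, bond orders sum to 4 (valence 4) → 0 H
  atom 3: C, bond orders sum to 3 (valence 4) → 1 H
  atom 4: C, bond orders sum to 4 (valence 4) → 0 H
  atom 5: Br (halogen, monovalent) → 0 H
  atom 6: C, bond orders sum to 4 (valence 4) → 0 H
  atom 7: N, bond orders sum to 1 (valence 3) → 2 H
  atom 8: C, bond orders sum to 4 (valence 4) → 0 H
  atom 9: C, bond orders sum to 3 (valence 4) → 1 H
  atom 10: C, bond orders sum to 2 (valence 4) → 2 H
  atom 11: O, bond orders sum to 1 (valence 2) → 1 H
Totals → C:7, H:8, Br:1, N:1, O:1, S:1.

C7H8BrNOS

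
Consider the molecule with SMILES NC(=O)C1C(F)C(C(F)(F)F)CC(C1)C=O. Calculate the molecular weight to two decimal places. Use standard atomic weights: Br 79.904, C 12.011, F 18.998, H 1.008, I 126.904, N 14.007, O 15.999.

First, the molecular formula is C9H11F4NO2 (counting implicit H from valence).
  C: 9 × 12.011 = 108.099
  F: 4 × 18.998 = 75.992
  H: 11 × 1.008 = 11.088
  N: 1 × 14.007 = 14.007
  O: 2 × 15.999 = 31.998
Sum: 9×12.011 + 4×18.998 + 11×1.008 + 1×14.007 + 2×15.999 = 241.184 → 241.18 g/mol.

241.18 g/mol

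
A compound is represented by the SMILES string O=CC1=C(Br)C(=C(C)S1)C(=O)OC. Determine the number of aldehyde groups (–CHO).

The aldehyde motif appears at heavy-atom position 2 in the SMILES.
Other groups present: 1 ester.
Aldehyde count: 1.

1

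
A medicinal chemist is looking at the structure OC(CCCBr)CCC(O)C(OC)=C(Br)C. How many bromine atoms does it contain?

2

Scan the SMILES for Br atoms (remember two-letter symbols like Cl and Br are single atoms).
Bromine count: 2.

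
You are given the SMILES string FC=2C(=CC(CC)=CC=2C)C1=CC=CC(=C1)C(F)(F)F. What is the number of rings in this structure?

2

In SMILES, each pair of matching ring-closure digits denotes one ring-closing bond; the number of such bonds equals the number of independent rings.
Ring-closure bonds here: 2.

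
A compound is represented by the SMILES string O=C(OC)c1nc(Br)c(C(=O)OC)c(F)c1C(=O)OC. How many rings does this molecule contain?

In SMILES, each pair of matching ring-closure digits denotes one ring-closing bond; the number of such bonds equals the number of independent rings.
Ring-closure bonds here: 1.

1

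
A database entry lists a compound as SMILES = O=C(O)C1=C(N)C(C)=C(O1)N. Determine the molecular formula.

C6H8N2O3

Walk through each heavy atom and fill implicit hydrogens from standard valence (C 4, N 3, O 2, S 2, halogen 1):
  atom 1: O, bond orders sum to 2 (valence 2) → 0 H
  atom 2: C, bond orders sum to 4 (valence 4) → 0 H
  atom 3: O, bond orders sum to 1 (valence 2) → 1 H
  atom 4: C, bond orders sum to 4 (valence 4) → 0 H
  atom 5: C, bond orders sum to 4 (valence 4) → 0 H
  atom 6: N, bond orders sum to 1 (valence 3) → 2 H
  atom 7: C, bond orders sum to 4 (valence 4) → 0 H
  atom 8: C, bond orders sum to 1 (valence 4) → 3 H
  atom 9: C, bond orders sum to 4 (valence 4) → 0 H
  atom 10: O, bond orders sum to 2 (valence 2) → 0 H
  atom 11: N, bond orders sum to 1 (valence 3) → 2 H
Totals → C:6, H:8, N:2, O:3.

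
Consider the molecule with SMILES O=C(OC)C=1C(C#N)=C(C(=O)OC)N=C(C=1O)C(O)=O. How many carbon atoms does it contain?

11

Count every carbon token in the SMILES (each C, including those in ring-closure positions and inside branches).
Carbon count: 11.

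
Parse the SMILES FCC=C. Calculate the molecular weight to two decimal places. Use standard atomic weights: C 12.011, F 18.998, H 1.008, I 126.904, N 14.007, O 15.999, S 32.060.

60.07 g/mol

First, the molecular formula is C3H5F (counting implicit H from valence).
  C: 3 × 12.011 = 36.033
  F: 1 × 18.998 = 18.998
  H: 5 × 1.008 = 5.040
Sum: 3×12.011 + 1×18.998 + 5×1.008 = 60.071 → 60.07 g/mol.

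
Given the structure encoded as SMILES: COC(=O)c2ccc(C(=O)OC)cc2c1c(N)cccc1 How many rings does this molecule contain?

In SMILES, each pair of matching ring-closure digits denotes one ring-closing bond; the number of such bonds equals the number of independent rings.
Ring-closure bonds here: 2.

2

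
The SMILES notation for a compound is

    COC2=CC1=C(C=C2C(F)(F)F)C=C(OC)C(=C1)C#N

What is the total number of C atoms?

14

Count every carbon token in the SMILES (each C, including those in ring-closure positions and inside branches).
Carbon count: 14.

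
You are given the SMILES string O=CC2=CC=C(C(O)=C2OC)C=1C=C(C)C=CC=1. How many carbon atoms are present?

15

Count every carbon token in the SMILES (each C, including those in ring-closure positions and inside branches).
Carbon count: 15.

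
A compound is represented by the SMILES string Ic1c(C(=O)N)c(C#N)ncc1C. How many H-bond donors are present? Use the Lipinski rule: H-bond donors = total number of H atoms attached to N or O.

Donors: find every N or O and count the H atoms it carries.
  atom 5 (O): bond orders sum to 2 → 0 H
  atom 6 (N): bond orders sum to 1 → 2 H
  atom 9 (N): bond orders sum to 3 → 0 H
  atom 10 (N): bond orders sum to 3 → 0 H
Lipinski HBD = 2.

2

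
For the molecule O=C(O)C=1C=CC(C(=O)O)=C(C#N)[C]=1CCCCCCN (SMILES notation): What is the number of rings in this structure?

In SMILES, each pair of matching ring-closure digits denotes one ring-closing bond; the number of such bonds equals the number of independent rings.
Ring-closure bonds here: 1.

1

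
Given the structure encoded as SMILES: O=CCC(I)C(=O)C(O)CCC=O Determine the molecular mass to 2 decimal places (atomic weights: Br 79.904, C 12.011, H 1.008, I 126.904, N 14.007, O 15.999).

298.08 g/mol

First, the molecular formula is C8H11IO4 (counting implicit H from valence).
  C: 8 × 12.011 = 96.088
  H: 11 × 1.008 = 11.088
  I: 1 × 126.904 = 126.904
  O: 4 × 15.999 = 63.996
Sum: 8×12.011 + 11×1.008 + 1×126.904 + 4×15.999 = 298.076 → 298.08 g/mol.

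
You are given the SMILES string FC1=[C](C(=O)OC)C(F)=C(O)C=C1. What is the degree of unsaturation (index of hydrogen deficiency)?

5

Molecular formula: C8H6F2O3.
DoU = (2C + 2 + N − H − X) / 2, where X is the halogen count and O/S are ignored.
    = (2·8 + 2 + 0 − 6 − 2) / 2 = 10 / 2 = 5.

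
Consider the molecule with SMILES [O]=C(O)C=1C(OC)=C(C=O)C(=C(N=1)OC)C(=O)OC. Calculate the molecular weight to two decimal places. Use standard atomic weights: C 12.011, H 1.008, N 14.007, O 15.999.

First, the molecular formula is C11H11NO7 (counting implicit H from valence).
  C: 11 × 12.011 = 132.121
  H: 11 × 1.008 = 11.088
  N: 1 × 14.007 = 14.007
  O: 7 × 15.999 = 111.993
Sum: 11×12.011 + 11×1.008 + 1×14.007 + 7×15.999 = 269.209 → 269.21 g/mol.

269.21 g/mol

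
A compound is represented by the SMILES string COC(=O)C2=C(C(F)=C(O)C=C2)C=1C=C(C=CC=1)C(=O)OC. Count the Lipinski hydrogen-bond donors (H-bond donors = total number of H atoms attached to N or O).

Donors: find every N or O and count the H atoms it carries.
  atom 2 (O): bond orders sum to 2 → 0 H
  atom 4 (O): bond orders sum to 2 → 0 H
  atom 10 (O): bond orders sum to 1 → 1 H
  atom 20 (O): bond orders sum to 2 → 0 H
  atom 21 (O): bond orders sum to 2 → 0 H
Lipinski HBD = 1.

1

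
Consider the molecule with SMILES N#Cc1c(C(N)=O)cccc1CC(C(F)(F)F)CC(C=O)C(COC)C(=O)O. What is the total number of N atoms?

Scan the SMILES for N atoms (remember two-letter symbols like Cl and Br are single atoms).
Nitrogen count: 2.

2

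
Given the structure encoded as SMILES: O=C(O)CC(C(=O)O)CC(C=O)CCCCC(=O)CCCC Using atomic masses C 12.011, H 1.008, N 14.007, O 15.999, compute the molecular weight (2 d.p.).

314.38 g/mol

First, the molecular formula is C16H26O6 (counting implicit H from valence).
  C: 16 × 12.011 = 192.176
  H: 26 × 1.008 = 26.208
  O: 6 × 15.999 = 95.994
Sum: 16×12.011 + 26×1.008 + 6×15.999 = 314.378 → 314.38 g/mol.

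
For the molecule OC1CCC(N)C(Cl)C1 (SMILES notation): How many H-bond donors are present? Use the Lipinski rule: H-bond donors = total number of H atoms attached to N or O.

Donors: find every N or O and count the H atoms it carries.
  atom 1 (O): bond orders sum to 1 → 1 H
  atom 6 (N): bond orders sum to 1 → 2 H
Lipinski HBD = 3.

3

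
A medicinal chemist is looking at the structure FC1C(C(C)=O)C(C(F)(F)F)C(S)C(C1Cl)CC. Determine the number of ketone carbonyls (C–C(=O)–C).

1

The ketone motif appears at heavy-atom position 4 in the SMILES.
Other groups present: 1 thiol.
Ketone count: 1.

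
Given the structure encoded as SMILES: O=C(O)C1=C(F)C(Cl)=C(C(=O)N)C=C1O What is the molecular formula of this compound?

Walk through each heavy atom and fill implicit hydrogens from standard valence (C 4, N 3, O 2, S 2, halogen 1):
  atom 1: O, bond orders sum to 2 (valence 2) → 0 H
  atom 2: C, bond orders sum to 4 (valence 4) → 0 H
  atom 3: O, bond orders sum to 1 (valence 2) → 1 H
  atom 4: C, bond orders sum to 4 (valence 4) → 0 H
  atom 5: C, bond orders sum to 4 (valence 4) → 0 H
  atom 6: F (halogen, monovalent) → 0 H
  atom 7: C, bond orders sum to 4 (valence 4) → 0 H
  atom 8: Cl (halogen, monovalent) → 0 H
  atom 9: C, bond orders sum to 4 (valence 4) → 0 H
  atom 10: C, bond orders sum to 4 (valence 4) → 0 H
  atom 11: O, bond orders sum to 2 (valence 2) → 0 H
  atom 12: N, bond orders sum to 1 (valence 3) → 2 H
  atom 13: C, bond orders sum to 3 (valence 4) → 1 H
  atom 14: C, bond orders sum to 4 (valence 4) → 0 H
  atom 15: O, bond orders sum to 1 (valence 2) → 1 H
Totals → C:8, H:5, Cl:1, F:1, N:1, O:4.
In Hill order: C8H5ClFNO4.

C8H5ClFNO4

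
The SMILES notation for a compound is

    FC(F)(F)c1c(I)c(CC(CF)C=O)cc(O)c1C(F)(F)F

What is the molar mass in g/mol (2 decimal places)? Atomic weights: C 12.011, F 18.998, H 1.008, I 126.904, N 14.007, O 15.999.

First, the molecular formula is C12H8F7IO2 (counting implicit H from valence).
  C: 12 × 12.011 = 144.132
  F: 7 × 18.998 = 132.986
  H: 8 × 1.008 = 8.064
  I: 1 × 126.904 = 126.904
  O: 2 × 15.999 = 31.998
Sum: 12×12.011 + 7×18.998 + 8×1.008 + 1×126.904 + 2×15.999 = 444.084 → 444.08 g/mol.

444.08 g/mol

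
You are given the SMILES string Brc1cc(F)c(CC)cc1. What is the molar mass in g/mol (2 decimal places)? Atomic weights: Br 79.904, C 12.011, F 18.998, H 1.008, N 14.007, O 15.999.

First, the molecular formula is C8H8BrF (counting implicit H from valence).
  Br: 1 × 79.904 = 79.904
  C: 8 × 12.011 = 96.088
  F: 1 × 18.998 = 18.998
  H: 8 × 1.008 = 8.064
Sum: 1×79.904 + 8×12.011 + 1×18.998 + 8×1.008 = 203.054 → 203.05 g/mol.

203.05 g/mol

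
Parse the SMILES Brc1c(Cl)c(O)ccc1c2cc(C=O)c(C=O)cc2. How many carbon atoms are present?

Count every carbon token in the SMILES (each C, including those in ring-closure positions and inside branches).
Carbon count: 14.

14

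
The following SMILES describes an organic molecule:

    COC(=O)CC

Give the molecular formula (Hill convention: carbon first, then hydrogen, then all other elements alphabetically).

C4H8O2

Walk through each heavy atom and fill implicit hydrogens from standard valence (C 4, N 3, O 2, S 2, halogen 1):
  atom 1: C, bond orders sum to 1 (valence 4) → 3 H
  atom 2: O, bond orders sum to 2 (valence 2) → 0 H
  atom 3: C, bond orders sum to 4 (valence 4) → 0 H
  atom 4: O, bond orders sum to 2 (valence 2) → 0 H
  atom 5: C, bond orders sum to 2 (valence 4) → 2 H
  atom 6: C, bond orders sum to 1 (valence 4) → 3 H
Totals → C:4, H:8, O:2.
In Hill order: C4H8O2.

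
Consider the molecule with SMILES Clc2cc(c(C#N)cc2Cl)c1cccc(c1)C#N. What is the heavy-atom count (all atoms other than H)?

Every atom symbol written in the SMILES (organic subset) is one heavy atom; implicit H are not written.
Heavy atoms by element → C:14, Cl:2, N:2.
Total: 18.

18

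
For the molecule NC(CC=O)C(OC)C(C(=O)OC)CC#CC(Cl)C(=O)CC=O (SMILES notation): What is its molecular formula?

C15H20ClNO6

Walk through each heavy atom and fill implicit hydrogens from standard valence (C 4, N 3, O 2, S 2, halogen 1):
  atom 1: N, bond orders sum to 1 (valence 3) → 2 H
  atom 2: C, bond orders sum to 3 (valence 4) → 1 H
  atom 3: C, bond orders sum to 2 (valence 4) → 2 H
  atom 4: C, bond orders sum to 3 (valence 4) → 1 H
  atom 5: O, bond orders sum to 2 (valence 2) → 0 H
  atom 6: C, bond orders sum to 3 (valence 4) → 1 H
  atom 7: O, bond orders sum to 2 (valence 2) → 0 H
  atom 8: C, bond orders sum to 1 (valence 4) → 3 H
  atom 9: C, bond orders sum to 3 (valence 4) → 1 H
  atom 10: C, bond orders sum to 4 (valence 4) → 0 H
  atom 11: O, bond orders sum to 2 (valence 2) → 0 H
  atom 12: O, bond orders sum to 2 (valence 2) → 0 H
  atom 13: C, bond orders sum to 1 (valence 4) → 3 H
  atom 14: C, bond orders sum to 2 (valence 4) → 2 H
  atom 15: C, bond orders sum to 4 (valence 4) → 0 H
  atom 16: C, bond orders sum to 4 (valence 4) → 0 H
  atom 17: C, bond orders sum to 3 (valence 4) → 1 H
  atom 18: Cl (halogen, monovalent) → 0 H
  atom 19: C, bond orders sum to 4 (valence 4) → 0 H
  atom 20: O, bond orders sum to 2 (valence 2) → 0 H
  atom 21: C, bond orders sum to 2 (valence 4) → 2 H
  atom 22: C, bond orders sum to 3 (valence 4) → 1 H
  atom 23: O, bond orders sum to 2 (valence 2) → 0 H
Totals → C:15, H:20, Cl:1, N:1, O:6.
In Hill order: C15H20ClNO6.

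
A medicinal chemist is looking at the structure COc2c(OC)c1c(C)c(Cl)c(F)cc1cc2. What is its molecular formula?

Walk through each heavy atom and fill implicit hydrogens from standard valence (C 4, N 3, O 2, S 2, halogen 1); for lowercase aromatic atoms, an aromatic c carries 1 H when it has two neighbours and 0 H with three, and aromatic n carries 0 H:
  atom 1: C, bond orders sum to 1 (valence 4) → 3 H
  atom 2: O, bond orders sum to 2 (valence 2) → 0 H
  atom 3: aromatic c, 3 neighbours → 0 H
  atom 4: aromatic c, 3 neighbours → 0 H
  atom 5: O, bond orders sum to 2 (valence 2) → 0 H
  atom 6: C, bond orders sum to 1 (valence 4) → 3 H
  atom 7: aromatic c, 3 neighbours → 0 H
  atom 8: aromatic c, 3 neighbours → 0 H
  atom 9: C, bond orders sum to 1 (valence 4) → 3 H
  atom 10: aromatic c, 3 neighbours → 0 H
  atom 11: Cl (halogen, monovalent) → 0 H
  atom 12: aromatic c, 3 neighbours → 0 H
  atom 13: F (halogen, monovalent) → 0 H
  atom 14: aromatic c, 2 neighbours → 1 H
  atom 15: aromatic c, 3 neighbours → 0 H
  atom 16: aromatic c, 2 neighbours → 1 H
  atom 17: aromatic c, 2 neighbours → 1 H
Totals → C:13, H:12, Cl:1, F:1, O:2.

C13H12ClFO2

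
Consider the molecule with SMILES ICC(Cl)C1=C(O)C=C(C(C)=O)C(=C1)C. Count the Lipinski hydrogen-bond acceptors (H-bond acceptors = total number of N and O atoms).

N atoms: 0; O atoms: 2.
Lipinski HBA = 0 + 2 = 2.

2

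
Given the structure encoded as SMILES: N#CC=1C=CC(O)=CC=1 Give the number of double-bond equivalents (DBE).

6

Molecular formula: C7H5NO.
DoU = (2C + 2 + N − H − X) / 2, where X is the halogen count and O/S are ignored.
    = (2·7 + 2 + 1 − 5 − 0) / 2 = 12 / 2 = 6.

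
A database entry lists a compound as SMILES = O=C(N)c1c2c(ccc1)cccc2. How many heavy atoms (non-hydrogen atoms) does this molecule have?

13

Every atom symbol written in the SMILES (organic subset) is one heavy atom; implicit H are not written.
Heavy atoms by element → C:11, N:1, O:1.
Total: 13.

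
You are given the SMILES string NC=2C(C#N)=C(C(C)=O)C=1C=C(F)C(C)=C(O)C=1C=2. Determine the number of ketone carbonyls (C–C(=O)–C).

The ketone motif appears at heavy-atom position 7 in the SMILES.
Other groups present: 1 hydroxyl, 1 nitrile, 1 primary amine.
Ketone count: 1.

1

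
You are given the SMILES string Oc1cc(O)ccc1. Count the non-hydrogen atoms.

Every atom symbol written in the SMILES (organic subset) is one heavy atom; implicit H are not written.
Heavy atoms by element → C:6, O:2.
Total: 8.

8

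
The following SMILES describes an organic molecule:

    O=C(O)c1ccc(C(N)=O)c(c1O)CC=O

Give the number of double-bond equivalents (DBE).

7

Molecular formula: C10H9NO5.
DoU = (2C + 2 + N − H − X) / 2, where X is the halogen count and O/S are ignored.
    = (2·10 + 2 + 1 − 9 − 0) / 2 = 14 / 2 = 7.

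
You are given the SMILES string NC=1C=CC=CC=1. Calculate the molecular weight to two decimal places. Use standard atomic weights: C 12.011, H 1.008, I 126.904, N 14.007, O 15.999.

93.13 g/mol

First, the molecular formula is C6H7N (counting implicit H from valence).
  C: 6 × 12.011 = 72.066
  H: 7 × 1.008 = 7.056
  N: 1 × 14.007 = 14.007
Sum: 6×12.011 + 7×1.008 + 1×14.007 = 93.129 → 93.13 g/mol.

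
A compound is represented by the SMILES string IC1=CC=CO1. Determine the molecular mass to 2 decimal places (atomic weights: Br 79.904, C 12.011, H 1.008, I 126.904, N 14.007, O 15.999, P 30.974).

193.97 g/mol

First, the molecular formula is C4H3IO (counting implicit H from valence).
  C: 4 × 12.011 = 48.044
  H: 3 × 1.008 = 3.024
  I: 1 × 126.904 = 126.904
  O: 1 × 15.999 = 15.999
Sum: 4×12.011 + 3×1.008 + 1×126.904 + 1×15.999 = 193.971 → 193.97 g/mol.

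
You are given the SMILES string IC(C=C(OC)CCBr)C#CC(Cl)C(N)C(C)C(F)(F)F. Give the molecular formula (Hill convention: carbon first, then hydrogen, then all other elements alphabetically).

C13H17BrClF3INO

Walk through each heavy atom and fill implicit hydrogens from standard valence (C 4, N 3, O 2, S 2, halogen 1):
  atom 1: I (halogen, monovalent) → 0 H
  atom 2: C, bond orders sum to 3 (valence 4) → 1 H
  atom 3: C, bond orders sum to 3 (valence 4) → 1 H
  atom 4: C, bond orders sum to 4 (valence 4) → 0 H
  atom 5: O, bond orders sum to 2 (valence 2) → 0 H
  atom 6: C, bond orders sum to 1 (valence 4) → 3 H
  atom 7: C, bond orders sum to 2 (valence 4) → 2 H
  atom 8: C, bond orders sum to 2 (valence 4) → 2 H
  atom 9: Br (halogen, monovalent) → 0 H
  atom 10: C, bond orders sum to 4 (valence 4) → 0 H
  atom 11: C, bond orders sum to 4 (valence 4) → 0 H
  atom 12: C, bond orders sum to 3 (valence 4) → 1 H
  atom 13: Cl (halogen, monovalent) → 0 H
  atom 14: C, bond orders sum to 3 (valence 4) → 1 H
  atom 15: N, bond orders sum to 1 (valence 3) → 2 H
  atom 16: C, bond orders sum to 3 (valence 4) → 1 H
  atom 17: C, bond orders sum to 1 (valence 4) → 3 H
  atom 18: C, bond orders sum to 4 (valence 4) → 0 H
  atom 19: F (halogen, monovalent) → 0 H
  atom 20: F (halogen, monovalent) → 0 H
  atom 21: F (halogen, monovalent) → 0 H
Totals → C:13, H:17, Br:1, Cl:1, F:3, I:1, N:1, O:1.
In Hill order: C13H17BrClF3INO.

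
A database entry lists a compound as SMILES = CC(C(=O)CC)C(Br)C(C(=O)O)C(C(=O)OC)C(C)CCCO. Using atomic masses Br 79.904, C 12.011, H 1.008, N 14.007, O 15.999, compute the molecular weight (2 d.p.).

395.29 g/mol

First, the molecular formula is C16H27BrO6 (counting implicit H from valence).
  Br: 1 × 79.904 = 79.904
  C: 16 × 12.011 = 192.176
  H: 27 × 1.008 = 27.216
  O: 6 × 15.999 = 95.994
Sum: 1×79.904 + 16×12.011 + 27×1.008 + 6×15.999 = 395.290 → 395.29 g/mol.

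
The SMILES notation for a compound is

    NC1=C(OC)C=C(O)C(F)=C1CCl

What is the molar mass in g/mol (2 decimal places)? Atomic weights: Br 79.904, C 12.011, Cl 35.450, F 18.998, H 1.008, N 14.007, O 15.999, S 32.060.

205.61 g/mol

First, the molecular formula is C8H9ClFNO2 (counting implicit H from valence).
  C: 8 × 12.011 = 96.088
  Cl: 1 × 35.450 = 35.450
  F: 1 × 18.998 = 18.998
  H: 9 × 1.008 = 9.072
  N: 1 × 14.007 = 14.007
  O: 2 × 15.999 = 31.998
Sum: 8×12.011 + 1×35.450 + 1×18.998 + 9×1.008 + 1×14.007 + 2×15.999 = 205.613 → 205.61 g/mol.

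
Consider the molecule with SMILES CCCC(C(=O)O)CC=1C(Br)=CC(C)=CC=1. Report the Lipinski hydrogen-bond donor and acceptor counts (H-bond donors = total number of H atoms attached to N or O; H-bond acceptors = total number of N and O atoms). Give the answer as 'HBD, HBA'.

1, 2

Donors: find every N or O and count the H atoms it carries.
  atom 6 (O): bond orders sum to 2 → 0 H
  atom 7 (O): bond orders sum to 1 → 1 H
Lipinski HBD = 1.
Acceptors: N atoms = 0, O atoms = 2 → HBA = 2.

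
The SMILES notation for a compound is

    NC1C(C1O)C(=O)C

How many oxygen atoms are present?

Scan the SMILES for O atoms (remember two-letter symbols like Cl and Br are single atoms).
Oxygen count: 2.

2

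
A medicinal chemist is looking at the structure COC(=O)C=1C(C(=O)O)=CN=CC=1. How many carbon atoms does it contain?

Count every carbon token in the SMILES (each C, including those in ring-closure positions and inside branches).
Carbon count: 8.

8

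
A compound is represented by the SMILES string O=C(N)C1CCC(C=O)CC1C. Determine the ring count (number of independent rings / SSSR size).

1

In SMILES, each pair of matching ring-closure digits denotes one ring-closing bond; the number of such bonds equals the number of independent rings.
Ring-closure bonds here: 1.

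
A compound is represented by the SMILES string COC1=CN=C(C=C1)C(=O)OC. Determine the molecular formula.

C8H9NO3

Walk through each heavy atom and fill implicit hydrogens from standard valence (C 4, N 3, O 2, S 2, halogen 1):
  atom 1: C, bond orders sum to 1 (valence 4) → 3 H
  atom 2: O, bond orders sum to 2 (valence 2) → 0 H
  atom 3: C, bond orders sum to 4 (valence 4) → 0 H
  atom 4: C, bond orders sum to 3 (valence 4) → 1 H
  atom 5: N, bond orders sum to 3 (valence 3) → 0 H
  atom 6: C, bond orders sum to 4 (valence 4) → 0 H
  atom 7: C, bond orders sum to 3 (valence 4) → 1 H
  atom 8: C, bond orders sum to 3 (valence 4) → 1 H
  atom 9: C, bond orders sum to 4 (valence 4) → 0 H
  atom 10: O, bond orders sum to 2 (valence 2) → 0 H
  atom 11: O, bond orders sum to 2 (valence 2) → 0 H
  atom 12: C, bond orders sum to 1 (valence 4) → 3 H
Totals → C:8, H:9, N:1, O:3.
In Hill order: C8H9NO3.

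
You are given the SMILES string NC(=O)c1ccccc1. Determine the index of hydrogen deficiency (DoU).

Molecular formula: C7H7NO.
DoU = (2C + 2 + N − H − X) / 2, where X is the halogen count and O/S are ignored.
    = (2·7 + 2 + 1 − 7 − 0) / 2 = 10 / 2 = 5.

5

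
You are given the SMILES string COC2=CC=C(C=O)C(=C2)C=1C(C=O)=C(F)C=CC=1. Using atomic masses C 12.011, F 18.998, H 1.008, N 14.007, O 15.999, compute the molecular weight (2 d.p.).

258.25 g/mol

First, the molecular formula is C15H11FO3 (counting implicit H from valence).
  C: 15 × 12.011 = 180.165
  F: 1 × 18.998 = 18.998
  H: 11 × 1.008 = 11.088
  O: 3 × 15.999 = 47.997
Sum: 15×12.011 + 1×18.998 + 11×1.008 + 3×15.999 = 258.248 → 258.25 g/mol.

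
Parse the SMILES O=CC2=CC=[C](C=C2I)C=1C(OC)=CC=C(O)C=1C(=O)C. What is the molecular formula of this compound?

C16H13IO4

Walk through each heavy atom and fill implicit hydrogens from standard valence (C 4, N 3, O 2, S 2, halogen 1):
  atom 1: O, bond orders sum to 2 (valence 2) → 0 H
  atom 2: C, bond orders sum to 3 (valence 4) → 1 H
  atom 3: C, bond orders sum to 4 (valence 4) → 0 H
  atom 4: C, bond orders sum to 3 (valence 4) → 1 H
  atom 5: C, bond orders sum to 3 (valence 4) → 1 H
  atom 6: C with explicit H count 0
  atom 7: C, bond orders sum to 3 (valence 4) → 1 H
  atom 8: C, bond orders sum to 4 (valence 4) → 0 H
  atom 9: I (halogen, monovalent) → 0 H
  atom 10: C, bond orders sum to 4 (valence 4) → 0 H
  atom 11: C, bond orders sum to 4 (valence 4) → 0 H
  atom 12: O, bond orders sum to 2 (valence 2) → 0 H
  atom 13: C, bond orders sum to 1 (valence 4) → 3 H
  atom 14: C, bond orders sum to 3 (valence 4) → 1 H
  atom 15: C, bond orders sum to 3 (valence 4) → 1 H
  atom 16: C, bond orders sum to 4 (valence 4) → 0 H
  atom 17: O, bond orders sum to 1 (valence 2) → 1 H
  atom 18: C, bond orders sum to 4 (valence 4) → 0 H
  atom 19: C, bond orders sum to 4 (valence 4) → 0 H
  atom 20: O, bond orders sum to 2 (valence 2) → 0 H
  atom 21: C, bond orders sum to 1 (valence 4) → 3 H
Totals → C:16, H:13, I:1, O:4.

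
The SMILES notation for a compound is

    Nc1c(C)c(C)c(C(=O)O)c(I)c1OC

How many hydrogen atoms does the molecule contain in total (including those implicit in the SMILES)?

12

Walk through each heavy atom and fill implicit hydrogens from standard valence (C 4, N 3, O 2, S 2, halogen 1); for lowercase aromatic atoms, an aromatic c carries 1 H when it has two neighbours and 0 H with three, and aromatic n carries 0 H:
  atom 1: N, bond orders sum to 1 (valence 3) → 2 H
  atom 2: aromatic c, 3 neighbours → 0 H
  atom 3: aromatic c, 3 neighbours → 0 H
  atom 4: C, bond orders sum to 1 (valence 4) → 3 H
  atom 5: aromatic c, 3 neighbours → 0 H
  atom 6: C, bond orders sum to 1 (valence 4) → 3 H
  atom 7: aromatic c, 3 neighbours → 0 H
  atom 8: C, bond orders sum to 4 (valence 4) → 0 H
  atom 9: O, bond orders sum to 2 (valence 2) → 0 H
  atom 10: O, bond orders sum to 1 (valence 2) → 1 H
  atom 11: aromatic c, 3 neighbours → 0 H
  atom 12: I (halogen, monovalent) → 0 H
  atom 13: aromatic c, 3 neighbours → 0 H
  atom 14: O, bond orders sum to 2 (valence 2) → 0 H
  atom 15: C, bond orders sum to 1 (valence 4) → 3 H
Total hydrogens: 12.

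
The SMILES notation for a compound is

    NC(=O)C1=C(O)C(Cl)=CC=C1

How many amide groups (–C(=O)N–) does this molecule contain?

1

The amide motif appears at heavy-atom position 2 in the SMILES.
Other groups present: 1 hydroxyl.
Amide count: 1.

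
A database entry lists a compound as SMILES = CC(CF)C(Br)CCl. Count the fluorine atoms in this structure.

1

Scan the SMILES for F atoms (remember two-letter symbols like Cl and Br are single atoms).
Fluorine count: 1.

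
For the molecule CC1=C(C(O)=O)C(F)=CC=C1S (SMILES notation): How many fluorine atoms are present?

Scan the SMILES for F atoms (remember two-letter symbols like Cl and Br are single atoms).
Fluorine count: 1.

1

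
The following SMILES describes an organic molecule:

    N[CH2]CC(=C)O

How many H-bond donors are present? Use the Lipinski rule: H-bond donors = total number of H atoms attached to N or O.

3

Donors: find every N or O and count the H atoms it carries.
  atom 1 (N): bond orders sum to 1 → 2 H
  atom 6 (O): bond orders sum to 1 → 1 H
Lipinski HBD = 3.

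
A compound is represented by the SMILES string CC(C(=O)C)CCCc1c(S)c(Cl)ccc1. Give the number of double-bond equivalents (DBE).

5

Molecular formula: C13H17ClOS.
DoU = (2C + 2 + N − H − X) / 2, where X is the halogen count and O/S are ignored.
    = (2·13 + 2 + 0 − 17 − 1) / 2 = 10 / 2 = 5.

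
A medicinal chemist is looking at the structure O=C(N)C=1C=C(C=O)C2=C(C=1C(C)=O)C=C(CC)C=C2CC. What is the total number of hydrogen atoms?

Walk through each heavy atom and fill implicit hydrogens from standard valence (C 4, N 3, O 2, S 2, halogen 1):
  atom 1: O, bond orders sum to 2 (valence 2) → 0 H
  atom 2: C, bond orders sum to 4 (valence 4) → 0 H
  atom 3: N, bond orders sum to 1 (valence 3) → 2 H
  atom 4: C, bond orders sum to 4 (valence 4) → 0 H
  atom 5: C, bond orders sum to 3 (valence 4) → 1 H
  atom 6: C, bond orders sum to 4 (valence 4) → 0 H
  atom 7: C, bond orders sum to 3 (valence 4) → 1 H
  atom 8: O, bond orders sum to 2 (valence 2) → 0 H
  atom 9: C, bond orders sum to 4 (valence 4) → 0 H
  atom 10: C, bond orders sum to 4 (valence 4) → 0 H
  atom 11: C, bond orders sum to 4 (valence 4) → 0 H
  atom 12: C, bond orders sum to 4 (valence 4) → 0 H
  atom 13: C, bond orders sum to 1 (valence 4) → 3 H
  atom 14: O, bond orders sum to 2 (valence 2) → 0 H
  atom 15: C, bond orders sum to 3 (valence 4) → 1 H
  atom 16: C, bond orders sum to 4 (valence 4) → 0 H
  atom 17: C, bond orders sum to 2 (valence 4) → 2 H
  atom 18: C, bond orders sum to 1 (valence 4) → 3 H
  atom 19: C, bond orders sum to 3 (valence 4) → 1 H
  atom 20: C, bond orders sum to 4 (valence 4) → 0 H
  atom 21: C, bond orders sum to 2 (valence 4) → 2 H
  atom 22: C, bond orders sum to 1 (valence 4) → 3 H
Total hydrogens: 19.

19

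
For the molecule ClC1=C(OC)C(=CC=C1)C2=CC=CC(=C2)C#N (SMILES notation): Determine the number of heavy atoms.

17

Every atom symbol written in the SMILES (organic subset) is one heavy atom; implicit H are not written.
Heavy atoms by element → C:14, Cl:1, N:1, O:1.
Total: 17.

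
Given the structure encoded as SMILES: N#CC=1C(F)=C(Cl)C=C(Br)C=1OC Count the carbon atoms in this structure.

Count every carbon token in the SMILES (each C, including those in ring-closure positions and inside branches).
Carbon count: 8.

8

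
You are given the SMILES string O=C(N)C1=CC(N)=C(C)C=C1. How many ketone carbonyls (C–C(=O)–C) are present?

Scan the SMILES for the ketone motif — none present.
Groups that are present: 1 amide, 1 primary amine.

0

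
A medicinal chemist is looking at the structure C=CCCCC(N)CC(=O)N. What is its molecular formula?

C8H16N2O

Walk through each heavy atom and fill implicit hydrogens from standard valence (C 4, N 3, O 2, S 2, halogen 1):
  atom 1: C, bond orders sum to 2 (valence 4) → 2 H
  atom 2: C, bond orders sum to 3 (valence 4) → 1 H
  atom 3: C, bond orders sum to 2 (valence 4) → 2 H
  atom 4: C, bond orders sum to 2 (valence 4) → 2 H
  atom 5: C, bond orders sum to 2 (valence 4) → 2 H
  atom 6: C, bond orders sum to 3 (valence 4) → 1 H
  atom 7: N, bond orders sum to 1 (valence 3) → 2 H
  atom 8: C, bond orders sum to 2 (valence 4) → 2 H
  atom 9: C, bond orders sum to 4 (valence 4) → 0 H
  atom 10: O, bond orders sum to 2 (valence 2) → 0 H
  atom 11: N, bond orders sum to 1 (valence 3) → 2 H
Totals → C:8, H:16, N:2, O:1.
In Hill order: C8H16N2O.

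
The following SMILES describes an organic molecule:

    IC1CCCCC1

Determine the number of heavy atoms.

7

Every atom symbol written in the SMILES (organic subset) is one heavy atom; implicit H are not written.
Heavy atoms by element → C:6, I:1.
Total: 7.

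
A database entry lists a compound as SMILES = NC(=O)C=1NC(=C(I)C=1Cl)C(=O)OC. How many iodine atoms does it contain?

Scan the SMILES for I atoms (remember two-letter symbols like Cl and Br are single atoms).
Iodine count: 1.

1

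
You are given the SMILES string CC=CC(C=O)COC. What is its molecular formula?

C7H12O2

Walk through each heavy atom and fill implicit hydrogens from standard valence (C 4, N 3, O 2, S 2, halogen 1):
  atom 1: C, bond orders sum to 1 (valence 4) → 3 H
  atom 2: C, bond orders sum to 3 (valence 4) → 1 H
  atom 3: C, bond orders sum to 3 (valence 4) → 1 H
  atom 4: C, bond orders sum to 3 (valence 4) → 1 H
  atom 5: C, bond orders sum to 3 (valence 4) → 1 H
  atom 6: O, bond orders sum to 2 (valence 2) → 0 H
  atom 7: C, bond orders sum to 2 (valence 4) → 2 H
  atom 8: O, bond orders sum to 2 (valence 2) → 0 H
  atom 9: C, bond orders sum to 1 (valence 4) → 3 H
Totals → C:7, H:12, O:2.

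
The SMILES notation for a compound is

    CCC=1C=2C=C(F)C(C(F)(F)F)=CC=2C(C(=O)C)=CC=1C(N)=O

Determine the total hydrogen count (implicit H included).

Walk through each heavy atom and fill implicit hydrogens from standard valence (C 4, N 3, O 2, S 2, halogen 1):
  atom 1: C, bond orders sum to 1 (valence 4) → 3 H
  atom 2: C, bond orders sum to 2 (valence 4) → 2 H
  atom 3: C, bond orders sum to 4 (valence 4) → 0 H
  atom 4: C, bond orders sum to 4 (valence 4) → 0 H
  atom 5: C, bond orders sum to 3 (valence 4) → 1 H
  atom 6: C, bond orders sum to 4 (valence 4) → 0 H
  atom 7: F (halogen, monovalent) → 0 H
  atom 8: C, bond orders sum to 4 (valence 4) → 0 H
  atom 9: C, bond orders sum to 4 (valence 4) → 0 H
  atom 10: F (halogen, monovalent) → 0 H
  atom 11: F (halogen, monovalent) → 0 H
  atom 12: F (halogen, monovalent) → 0 H
  atom 13: C, bond orders sum to 3 (valence 4) → 1 H
  atom 14: C, bond orders sum to 4 (valence 4) → 0 H
  atom 15: C, bond orders sum to 4 (valence 4) → 0 H
  atom 16: C, bond orders sum to 4 (valence 4) → 0 H
  atom 17: O, bond orders sum to 2 (valence 2) → 0 H
  atom 18: C, bond orders sum to 1 (valence 4) → 3 H
  atom 19: C, bond orders sum to 3 (valence 4) → 1 H
  atom 20: C, bond orders sum to 4 (valence 4) → 0 H
  atom 21: C, bond orders sum to 4 (valence 4) → 0 H
  atom 22: N, bond orders sum to 1 (valence 3) → 2 H
  atom 23: O, bond orders sum to 2 (valence 2) → 0 H
Total hydrogens: 13.

13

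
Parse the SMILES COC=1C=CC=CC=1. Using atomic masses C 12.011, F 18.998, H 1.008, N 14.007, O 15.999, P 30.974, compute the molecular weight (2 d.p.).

First, the molecular formula is C7H8O (counting implicit H from valence).
  C: 7 × 12.011 = 84.077
  H: 8 × 1.008 = 8.064
  O: 1 × 15.999 = 15.999
Sum: 7×12.011 + 8×1.008 + 1×15.999 = 108.140 → 108.14 g/mol.

108.14 g/mol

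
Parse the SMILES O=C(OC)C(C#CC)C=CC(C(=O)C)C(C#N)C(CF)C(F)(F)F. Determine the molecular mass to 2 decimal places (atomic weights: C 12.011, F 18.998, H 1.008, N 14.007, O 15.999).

347.31 g/mol

First, the molecular formula is C16H17F4NO3 (counting implicit H from valence).
  C: 16 × 12.011 = 192.176
  F: 4 × 18.998 = 75.992
  H: 17 × 1.008 = 17.136
  N: 1 × 14.007 = 14.007
  O: 3 × 15.999 = 47.997
Sum: 16×12.011 + 4×18.998 + 17×1.008 + 1×14.007 + 3×15.999 = 347.308 → 347.31 g/mol.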